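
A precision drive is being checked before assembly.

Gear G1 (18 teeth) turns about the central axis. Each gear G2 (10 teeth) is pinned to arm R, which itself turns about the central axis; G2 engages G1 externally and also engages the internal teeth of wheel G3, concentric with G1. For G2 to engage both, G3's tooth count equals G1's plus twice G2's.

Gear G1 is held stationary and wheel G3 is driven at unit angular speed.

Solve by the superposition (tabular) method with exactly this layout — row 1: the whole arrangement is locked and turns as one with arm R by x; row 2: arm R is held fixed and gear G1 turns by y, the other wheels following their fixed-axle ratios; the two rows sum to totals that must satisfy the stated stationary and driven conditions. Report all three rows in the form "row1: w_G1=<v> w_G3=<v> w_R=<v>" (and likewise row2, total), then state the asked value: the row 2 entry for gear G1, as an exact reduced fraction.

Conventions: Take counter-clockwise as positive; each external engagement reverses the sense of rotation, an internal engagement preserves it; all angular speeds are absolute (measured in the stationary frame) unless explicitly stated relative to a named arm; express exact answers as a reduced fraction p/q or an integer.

planetary set (18T centre, 10T on arm, 38T internal) — Willis relation
row 1 (train locked, turned with arm): all members turn x
row 2 (arm held, sun turns y): ω_ring = −(18/38)·y, ω_arm = 0
boundary: total ω_sun = x + y = 0 and total ω_ring = x − (18/38)·y = 1  ⇒  y = -19/28, x = 19/28
row 2 ring = −(18/38)·(-19/28) = 9/28
totals (row 1 + row 2): sun 19/28 + (-19/28) = 0, ring 19/28 + 9/28 = 1, arm 19/28 + 0 = 19/28
asked cell (row2, sun) = -19/28

row1: w_G1=19/28 w_G3=19/28 w_R=19/28
row2: w_G1=-19/28 w_G3=9/28 w_R=0
total: w_G1=0 w_G3=1 w_R=19/28
asked value: -19/28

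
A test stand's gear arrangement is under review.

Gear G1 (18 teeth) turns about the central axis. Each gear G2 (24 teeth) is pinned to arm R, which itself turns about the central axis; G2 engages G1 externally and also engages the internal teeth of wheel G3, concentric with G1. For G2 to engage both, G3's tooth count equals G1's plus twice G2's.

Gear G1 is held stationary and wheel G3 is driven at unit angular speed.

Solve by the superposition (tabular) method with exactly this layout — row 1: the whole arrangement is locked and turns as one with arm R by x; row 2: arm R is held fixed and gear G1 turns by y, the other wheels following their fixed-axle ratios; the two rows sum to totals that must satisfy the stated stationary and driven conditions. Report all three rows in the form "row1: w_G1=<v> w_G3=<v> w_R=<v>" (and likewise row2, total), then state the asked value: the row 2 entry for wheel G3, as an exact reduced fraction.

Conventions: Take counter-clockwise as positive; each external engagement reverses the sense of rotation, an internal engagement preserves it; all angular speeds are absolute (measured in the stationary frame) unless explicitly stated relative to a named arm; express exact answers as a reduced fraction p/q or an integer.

row1: w_G1=11/14 w_G3=11/14 w_R=11/14
row2: w_G1=-11/14 w_G3=3/14 w_R=0
total: w_G1=0 w_G3=1 w_R=11/14
asked value: 3/14

topology: planetary set — G1 18T / G2 24T / G3 66T, arm = carrier (Willis)
row 1 — lock + rotate with arm: ω_sun = ω_ring = ω_arm = x
row 2 (arm held, sun turns y): ω_ring = −(18/66)·y, ω_arm = 0
boundary: total ω_sun = x + y = 0 and total ω_ring = x − (18/66)·y = 1  ⇒  y = -11/14, x = 11/14
row 2 ring = −(18/66)·(-11/14) = 3/14
totals (row 1 + row 2): sun 11/14 + (-11/14) = 0, ring 11/14 + 3/14 = 1, arm 11/14 + 0 = 11/14
asked cell (row2, ring) = 3/14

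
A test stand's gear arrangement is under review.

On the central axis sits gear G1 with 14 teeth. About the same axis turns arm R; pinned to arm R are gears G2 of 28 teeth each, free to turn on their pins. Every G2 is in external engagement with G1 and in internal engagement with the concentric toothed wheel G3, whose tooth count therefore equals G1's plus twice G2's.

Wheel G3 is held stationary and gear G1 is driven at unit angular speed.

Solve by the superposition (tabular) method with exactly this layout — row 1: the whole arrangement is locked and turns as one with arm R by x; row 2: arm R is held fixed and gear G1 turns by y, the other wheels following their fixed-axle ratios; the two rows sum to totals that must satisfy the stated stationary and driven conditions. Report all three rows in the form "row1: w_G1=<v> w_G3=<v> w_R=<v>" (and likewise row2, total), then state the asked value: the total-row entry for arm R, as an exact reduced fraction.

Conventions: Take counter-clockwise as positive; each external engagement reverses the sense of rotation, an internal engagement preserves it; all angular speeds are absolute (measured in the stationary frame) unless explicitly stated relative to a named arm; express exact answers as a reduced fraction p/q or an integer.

recognized (axles ride arm R): planetary set, 14/28/70 teeth
row 1 (train locked, turned with arm): all members turn x
row 2 (arm held, sun turns y): ω_ring = −(14/70)·y, ω_arm = 0
boundary: total ω_ring = x − (14/70)·y = 0 and total ω_sun = x + y = 1  ⇒  y = 5/6, x = 1/6
row 2 ring = −(14/70)·5/6 = -1/6
totals (row 1 + row 2): sun 1/6 + 5/6 = 1, ring 1/6 + (-1/6) = 0, arm 1/6 + 0 = 1/6
asked cell (total, arm) = 1/6

row1: w_G1=1/6 w_G3=1/6 w_R=1/6
row2: w_G1=5/6 w_G3=-1/6 w_R=0
total: w_G1=1 w_G3=0 w_R=1/6
asked value: 1/6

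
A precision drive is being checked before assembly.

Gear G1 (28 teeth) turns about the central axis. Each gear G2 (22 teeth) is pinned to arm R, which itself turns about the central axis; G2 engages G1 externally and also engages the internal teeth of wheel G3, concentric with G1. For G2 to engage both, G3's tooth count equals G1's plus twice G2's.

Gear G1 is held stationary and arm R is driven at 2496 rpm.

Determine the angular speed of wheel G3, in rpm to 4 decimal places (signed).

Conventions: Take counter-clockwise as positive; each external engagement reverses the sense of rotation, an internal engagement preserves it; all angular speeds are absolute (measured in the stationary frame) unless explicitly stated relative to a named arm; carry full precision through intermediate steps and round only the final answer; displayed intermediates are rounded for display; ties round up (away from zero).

class = planetary set [G3 = 28+2·22 = 72; Willis about the carrier]
normalise by the input: solve with ω_arm = 1, then scale by 2496 rpm
ring teeth: 28 + 2·22 = 72
28(ω_sun−ω_arm) = −72(ω_ring−ω_arm),  ω_sun = 0, ω_arm = 1
ω_ring = 1 − (28/72)(0−1) = 25/18
scale: ω_ring = 25/18 × 2496 rpm = +3466.6667 rpm

+3466.6667 rpm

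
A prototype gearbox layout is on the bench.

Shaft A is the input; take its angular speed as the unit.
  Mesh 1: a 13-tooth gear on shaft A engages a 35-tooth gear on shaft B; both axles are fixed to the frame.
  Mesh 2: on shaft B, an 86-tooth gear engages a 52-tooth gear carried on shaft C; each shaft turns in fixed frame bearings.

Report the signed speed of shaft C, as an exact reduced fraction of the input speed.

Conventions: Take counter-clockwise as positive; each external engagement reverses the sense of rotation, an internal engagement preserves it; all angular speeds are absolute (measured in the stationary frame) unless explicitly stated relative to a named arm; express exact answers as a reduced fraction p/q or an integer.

43/70

2-mesh fixed-axis compound train (all bearings frame-fixed)
mesh 1 [13T→35T]: |ω|/ω_in = 1×13/35 = 13/35, sense flips to −
mesh 2 [86T→52T]: |ω|/ω_in = (13/35)×86/52 = 43/70, sense flips to +
signed output speed (× input speed) = 43/70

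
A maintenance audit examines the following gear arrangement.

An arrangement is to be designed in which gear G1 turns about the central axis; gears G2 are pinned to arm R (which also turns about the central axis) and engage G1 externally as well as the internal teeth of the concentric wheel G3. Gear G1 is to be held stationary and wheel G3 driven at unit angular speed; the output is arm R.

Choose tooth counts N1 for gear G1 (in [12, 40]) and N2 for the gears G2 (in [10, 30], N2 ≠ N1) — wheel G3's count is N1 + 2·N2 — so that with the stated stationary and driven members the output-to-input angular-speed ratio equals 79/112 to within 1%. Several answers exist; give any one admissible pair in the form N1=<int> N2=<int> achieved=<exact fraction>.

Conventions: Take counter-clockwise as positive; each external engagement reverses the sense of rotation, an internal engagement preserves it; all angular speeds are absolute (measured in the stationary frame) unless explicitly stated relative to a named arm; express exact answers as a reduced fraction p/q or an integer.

class = planetary set [ratio 79/112 wanted; Willis about the carrier]
Willis with ω_sun = 0: ω_arm/ω_ring = N3/(N1+N3); set equal to 79/112  ⇒  N3/N1 = (79/112)/(1 − 79/112) = 79/33
N3 = N1 + 2·N2  ⇒  N2/N1 = (N3/N1 − 1)/2 = (79/33 − 1)/2 = 23/33
smallest multiple with N1 ≥ 12 and N2 ≥ 10: k = 1  ⇒  N1 = 1·33 = 33, N2 = 1·23 = 23 (N1 ≤ 40, N2 ≤ 30, N2 ≠ N1 ✓), N3 = 33 + 2·23 = 79
check: N3/(N1+N3) with N1 = 33, N3 = 79 gives 79/112; |achieved − target| = 0 ≤ 79/11200 ✓

N1=33 N2=23 achieved=79/112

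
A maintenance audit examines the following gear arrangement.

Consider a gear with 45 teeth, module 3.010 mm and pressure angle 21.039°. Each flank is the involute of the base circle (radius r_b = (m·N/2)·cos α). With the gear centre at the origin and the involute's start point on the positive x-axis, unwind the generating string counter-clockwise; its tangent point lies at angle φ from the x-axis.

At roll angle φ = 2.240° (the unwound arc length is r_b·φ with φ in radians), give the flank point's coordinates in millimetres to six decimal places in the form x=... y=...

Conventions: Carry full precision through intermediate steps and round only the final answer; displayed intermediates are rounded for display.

x=63.258488 y=0.001259

topology: single-mesh involute geometry — m = 3.010, N = 45
pitch radius r_p = m·N/2 = 3.010·45/2 = 67.725000
base radius r_b = r_p·cos α = 67.725000·cos 21.039° = 63.210199
roll angle φ = 2.240° = 0.03909538 rad
x = r_b·(cos φ + φ·sin φ) = 63.258488
y = r_b·(sin φ − φ·cos φ) = 0.001259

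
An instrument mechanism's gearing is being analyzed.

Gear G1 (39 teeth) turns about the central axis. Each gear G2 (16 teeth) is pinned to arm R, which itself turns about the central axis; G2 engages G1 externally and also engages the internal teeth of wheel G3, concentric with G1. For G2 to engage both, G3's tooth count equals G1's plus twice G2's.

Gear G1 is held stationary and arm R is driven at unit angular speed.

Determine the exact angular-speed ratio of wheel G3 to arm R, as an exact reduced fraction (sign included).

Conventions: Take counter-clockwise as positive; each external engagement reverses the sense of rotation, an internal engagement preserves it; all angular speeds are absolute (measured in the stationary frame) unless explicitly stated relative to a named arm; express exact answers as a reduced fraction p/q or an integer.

110/71

planetary set (39T centre, 16T on arm, 71T internal) — Willis relation
ring teeth: 39 + 2·16 = 71
39(ω_sun−ω_arm) = −71(ω_ring−ω_arm),  ω_sun = 0, ω_arm = 1
ω_ring = 1 − (39/71)(0−1) = 110/71
ω_out/ω_in = 110/71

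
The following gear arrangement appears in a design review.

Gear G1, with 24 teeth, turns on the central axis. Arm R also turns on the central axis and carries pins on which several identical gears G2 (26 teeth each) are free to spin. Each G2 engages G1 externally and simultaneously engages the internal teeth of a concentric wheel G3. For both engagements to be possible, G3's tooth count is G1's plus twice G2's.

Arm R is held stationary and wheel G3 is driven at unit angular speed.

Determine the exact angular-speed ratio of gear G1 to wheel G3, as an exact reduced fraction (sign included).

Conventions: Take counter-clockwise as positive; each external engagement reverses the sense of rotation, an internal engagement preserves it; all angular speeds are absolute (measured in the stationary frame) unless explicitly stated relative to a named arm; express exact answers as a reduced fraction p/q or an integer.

topology: planetary set — G1 24T / G2 26T / G3 76T, arm = carrier (Willis)
ring teeth: 24 + 2·26 = 76
24(ω_sun−ω_arm) = −76(ω_ring−ω_arm),  ω_arm = 0, ω_ring = 1
ω_sun = 0 − (76/24)(1−0) = -19/6
ω_out/ω_in = -19/6

-19/6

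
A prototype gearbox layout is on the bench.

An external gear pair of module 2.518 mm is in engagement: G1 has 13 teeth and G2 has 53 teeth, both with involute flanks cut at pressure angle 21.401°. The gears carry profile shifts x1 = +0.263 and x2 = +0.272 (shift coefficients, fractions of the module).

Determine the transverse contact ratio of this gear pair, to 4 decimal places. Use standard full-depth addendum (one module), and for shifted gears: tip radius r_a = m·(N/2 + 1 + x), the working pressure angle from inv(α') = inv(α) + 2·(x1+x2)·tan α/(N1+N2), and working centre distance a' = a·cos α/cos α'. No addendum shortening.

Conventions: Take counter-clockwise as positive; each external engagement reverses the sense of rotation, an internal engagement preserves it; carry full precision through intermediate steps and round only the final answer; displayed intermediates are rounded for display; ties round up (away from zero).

single-mesh involute tooth geometry (13T engaging 53T at module 2.518)
base radii: r_b1 = 15.238486, r_b2 = 62.126136
tip radii: r_a1 = 19.547234, r_a2 = 69.929896
inv(α') = inv(21.401°) + 2·(+0.263+0.272)·tan α/(13+53) = 0.02475172  ⇒  α' = 23.52776°
a' = a·cos α / cos α' = 83.0940·cos 21.401°/cos 23.52776° = 84.379350
action lengths: √(r_a1²−r_b1²) = 12.242667, √(r_a2²−r_b2²) = 32.101924
base pitch p_b = π·m·cos α = 7.365095
CR = (12.242667 + 32.101924 − 84.379350·sin 23.52776°)/7.365095 = 1.447492
contact ratio ≈ 1.4475

1.4475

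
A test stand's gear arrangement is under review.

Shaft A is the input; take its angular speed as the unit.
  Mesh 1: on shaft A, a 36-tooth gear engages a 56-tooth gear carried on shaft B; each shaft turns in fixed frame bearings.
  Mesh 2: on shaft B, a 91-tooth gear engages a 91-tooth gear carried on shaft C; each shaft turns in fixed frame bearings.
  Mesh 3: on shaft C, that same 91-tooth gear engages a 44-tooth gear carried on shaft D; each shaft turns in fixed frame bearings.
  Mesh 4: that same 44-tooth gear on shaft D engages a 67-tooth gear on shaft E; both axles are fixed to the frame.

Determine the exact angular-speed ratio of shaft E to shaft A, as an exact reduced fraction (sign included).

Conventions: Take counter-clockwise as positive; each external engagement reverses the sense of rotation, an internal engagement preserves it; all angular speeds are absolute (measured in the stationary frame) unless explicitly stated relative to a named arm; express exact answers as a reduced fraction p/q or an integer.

class = fixed-axis compound train [4 meshes; 4 ratios multiply, 4 sense flips]
mesh 1 [36T→56T]: running ratio 9/14, sense −
mesh 2 [91T→91T]: running ratio 9/14, sense +
mesh 3 [91T→44T]: running ratio 117/88, sense −
mesh 4 [44T→67T]: running ratio 117/134, sense +
ω_out/ω_in = 117/134

117/134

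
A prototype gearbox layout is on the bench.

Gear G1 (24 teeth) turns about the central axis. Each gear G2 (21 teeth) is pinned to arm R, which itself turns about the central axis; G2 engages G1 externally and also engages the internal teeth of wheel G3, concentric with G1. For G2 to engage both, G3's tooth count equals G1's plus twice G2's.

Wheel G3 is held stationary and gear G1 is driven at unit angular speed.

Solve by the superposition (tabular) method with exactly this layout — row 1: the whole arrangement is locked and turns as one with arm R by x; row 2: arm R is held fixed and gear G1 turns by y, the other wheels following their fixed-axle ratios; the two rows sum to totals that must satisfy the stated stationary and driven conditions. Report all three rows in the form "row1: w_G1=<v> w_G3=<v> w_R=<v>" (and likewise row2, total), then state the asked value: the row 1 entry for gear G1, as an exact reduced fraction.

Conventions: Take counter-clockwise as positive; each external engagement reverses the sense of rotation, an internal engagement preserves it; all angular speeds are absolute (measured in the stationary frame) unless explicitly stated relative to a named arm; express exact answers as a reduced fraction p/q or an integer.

row1: w_G1=4/15 w_G3=4/15 w_R=4/15
row2: w_G1=11/15 w_G3=-4/15 w_R=0
total: w_G1=1 w_G3=0 w_R=4/15
asked value: 4/15

planetary set (24T centre, 21T on arm, 66T internal) — Willis relation
row 1 (train locked, turned with arm): all members turn x
superposition row 2 [arm held]: sun y, ring −(24/66)·y, arm 0
boundary: total ω_ring = x − (24/66)·y = 0 and total ω_sun = x + y = 1  ⇒  y = 11/15, x = 4/15
row 2 ring = −(24/66)·11/15 = -4/15
totals (row 1 + row 2): sun 4/15 + 11/15 = 1, ring 4/15 + (-4/15) = 0, arm 4/15 + 0 = 4/15
asked cell (row1, sun) = 4/15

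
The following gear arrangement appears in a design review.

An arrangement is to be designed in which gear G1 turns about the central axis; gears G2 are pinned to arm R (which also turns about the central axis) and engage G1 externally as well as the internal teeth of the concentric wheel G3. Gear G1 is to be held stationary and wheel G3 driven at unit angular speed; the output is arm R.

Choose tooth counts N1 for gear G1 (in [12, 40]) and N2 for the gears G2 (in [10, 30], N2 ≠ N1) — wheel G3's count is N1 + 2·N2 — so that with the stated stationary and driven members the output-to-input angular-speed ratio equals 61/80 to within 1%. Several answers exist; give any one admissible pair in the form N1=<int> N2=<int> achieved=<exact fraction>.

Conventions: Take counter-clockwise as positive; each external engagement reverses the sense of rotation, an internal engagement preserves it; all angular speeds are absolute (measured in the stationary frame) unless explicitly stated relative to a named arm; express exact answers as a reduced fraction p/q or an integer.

N1=19 N2=21 achieved=61/80

planetary set to be sized for 61/80 (Willis relation)
Willis with ω_sun = 0: ω_arm/ω_ring = N3/(N1+N3); set equal to 61/80  ⇒  N3/N1 = (61/80)/(1 − 61/80) = 61/19
N3 = N1 + 2·N2  ⇒  N2/N1 = (N3/N1 − 1)/2 = (61/19 − 1)/2 = 21/19
smallest multiple with N1 ≥ 12 and N2 ≥ 10: k = 1  ⇒  N1 = 1·19 = 19, N2 = 1·21 = 21 (N1 ≤ 40, N2 ≤ 30, N2 ≠ N1 ✓), N3 = 19 + 2·21 = 61
check: N3/(N1+N3) with N1 = 19, N3 = 61 gives 61/80; |achieved − target| = 0 ≤ 61/8000 ✓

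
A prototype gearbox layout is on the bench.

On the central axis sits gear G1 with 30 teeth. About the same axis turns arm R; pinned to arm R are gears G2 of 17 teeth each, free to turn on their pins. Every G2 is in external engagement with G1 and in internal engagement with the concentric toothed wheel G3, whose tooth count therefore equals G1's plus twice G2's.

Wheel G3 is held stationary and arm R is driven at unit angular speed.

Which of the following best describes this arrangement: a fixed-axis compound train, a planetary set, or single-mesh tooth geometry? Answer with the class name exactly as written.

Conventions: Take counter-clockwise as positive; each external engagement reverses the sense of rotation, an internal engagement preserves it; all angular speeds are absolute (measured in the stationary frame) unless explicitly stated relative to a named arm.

planetary set

topology: planetary set — G1 30T / G2 17T / G3 64T, arm = carrier (Willis)
classification: planetary set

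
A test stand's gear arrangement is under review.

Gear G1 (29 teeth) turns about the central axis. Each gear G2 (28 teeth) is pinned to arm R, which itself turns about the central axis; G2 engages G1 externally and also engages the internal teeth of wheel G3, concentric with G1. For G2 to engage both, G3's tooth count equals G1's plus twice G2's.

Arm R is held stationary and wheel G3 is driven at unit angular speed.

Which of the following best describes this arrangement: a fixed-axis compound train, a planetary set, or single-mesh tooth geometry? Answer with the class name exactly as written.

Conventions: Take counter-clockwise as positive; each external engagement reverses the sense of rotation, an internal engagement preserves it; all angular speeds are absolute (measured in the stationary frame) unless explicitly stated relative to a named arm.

recognized (axles ride arm R): planetary set, 29/28/85 teeth
classification: planetary set

planetary set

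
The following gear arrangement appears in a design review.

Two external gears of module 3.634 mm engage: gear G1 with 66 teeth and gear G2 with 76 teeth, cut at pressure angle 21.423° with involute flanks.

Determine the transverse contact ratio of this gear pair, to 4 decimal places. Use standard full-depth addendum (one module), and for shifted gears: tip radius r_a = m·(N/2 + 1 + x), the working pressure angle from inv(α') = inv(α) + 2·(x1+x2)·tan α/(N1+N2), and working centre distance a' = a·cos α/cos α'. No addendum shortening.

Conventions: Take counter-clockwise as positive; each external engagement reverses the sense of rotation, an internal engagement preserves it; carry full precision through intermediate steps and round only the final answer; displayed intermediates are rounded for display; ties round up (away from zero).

1.7294

single-mesh involute tooth geometry (66T engaging 76T at module 3.634)
base radii: r_b1 = 111.636501, r_b2 = 128.551123
tip radii: r_a1 = 123.556000, r_a2 = 141.726000
no profile shift: α' = α, a' = a
action lengths: √(r_a1²−r_b1²) = 52.946923, √(r_a2²−r_b2²) = 59.673008
base pitch p_b = π·m·cos α = 10.627770
CR = (52.946923 + 59.673008 − 258.014000·sin 21.42300°)/10.627770 = 1.729449
contact ratio ≈ 1.7294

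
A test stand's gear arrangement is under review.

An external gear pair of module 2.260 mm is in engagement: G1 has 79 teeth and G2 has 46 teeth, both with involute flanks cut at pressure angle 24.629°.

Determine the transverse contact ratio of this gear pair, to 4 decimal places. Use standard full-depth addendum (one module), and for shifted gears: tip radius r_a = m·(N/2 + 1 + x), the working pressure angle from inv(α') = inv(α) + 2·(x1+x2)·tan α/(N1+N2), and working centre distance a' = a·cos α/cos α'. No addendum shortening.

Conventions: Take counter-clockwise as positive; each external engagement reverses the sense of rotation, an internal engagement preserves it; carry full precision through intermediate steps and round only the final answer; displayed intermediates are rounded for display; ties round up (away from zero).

class = single-mesh tooth geometry [involute pair 79T × 46T, m = 2.260]
base radii: r_b1 = 81.148688, r_b2 = 47.251135
tip radii: r_a1 = 91.530000, r_a2 = 54.240000
no profile shift: α' = α, a' = a
action lengths: √(r_a1²−r_b1²) = 42.339477, √(r_a2²−r_b2²) = 26.632834
base pitch p_b = π·m·cos α = 6.454079
CR = (42.339477 + 26.632834 − 141.250000·sin 24.62900°)/6.454079 = 1.566088
contact ratio ≈ 1.5661

1.5661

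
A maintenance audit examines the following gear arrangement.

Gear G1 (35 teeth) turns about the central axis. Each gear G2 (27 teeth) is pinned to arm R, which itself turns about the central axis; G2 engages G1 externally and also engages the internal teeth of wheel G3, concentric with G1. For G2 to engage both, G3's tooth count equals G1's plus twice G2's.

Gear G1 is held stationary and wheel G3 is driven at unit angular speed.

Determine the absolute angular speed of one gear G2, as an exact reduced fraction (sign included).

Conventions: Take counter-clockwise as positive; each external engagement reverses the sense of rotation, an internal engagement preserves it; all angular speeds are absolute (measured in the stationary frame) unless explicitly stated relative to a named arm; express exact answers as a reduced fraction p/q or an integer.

class = planetary set [G3 = 35+2·27 = 89; Willis about the carrier]
ring teeth: 35 + 2·27 = 89
35(ω_sun−ω_arm) = −89(ω_ring−ω_arm),  ω_sun = 0, ω_ring = 1
35(0−ω_arm) = −89(1−ω_arm)  ⇒  124·ω_arm = 89  ⇒  ω_arm = 89/124
sun–planet mesh: 35·(0−89/124) = −27·(ω_p−ω_arm)  ⇒  ω_p−ω_arm = 3115/3348
ω_p = 89/124 + 3115/3348 = 89/54
exact speed ratio = 89/54

89/54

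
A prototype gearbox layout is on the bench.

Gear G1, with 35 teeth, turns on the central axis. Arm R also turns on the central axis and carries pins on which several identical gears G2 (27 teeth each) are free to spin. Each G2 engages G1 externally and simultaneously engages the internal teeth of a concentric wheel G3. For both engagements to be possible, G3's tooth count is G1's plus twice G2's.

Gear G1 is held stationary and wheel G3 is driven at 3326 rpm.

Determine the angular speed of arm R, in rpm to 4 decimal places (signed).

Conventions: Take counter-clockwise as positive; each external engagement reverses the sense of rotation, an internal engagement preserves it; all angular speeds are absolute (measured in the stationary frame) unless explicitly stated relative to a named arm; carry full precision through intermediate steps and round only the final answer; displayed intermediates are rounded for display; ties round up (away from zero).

+2387.2097 rpm

topology: planetary set — G1 35T / G2 27T / G3 89T, arm = carrier (Willis)
normalise by the input: solve with ω_ring = 1, then scale by 3326 rpm
ring teeth: 35 + 2·27 = 89
35(ω_sun−ω_arm) = −89(ω_ring−ω_arm),  ω_sun = 0, ω_ring = 1
35(0−ω_arm) = −89(1−ω_arm)  ⇒  124·ω_arm = 89  ⇒  ω_arm = 89/124
scale: ω_arm = 89/124 × 3326 rpm = +2387.2097 rpm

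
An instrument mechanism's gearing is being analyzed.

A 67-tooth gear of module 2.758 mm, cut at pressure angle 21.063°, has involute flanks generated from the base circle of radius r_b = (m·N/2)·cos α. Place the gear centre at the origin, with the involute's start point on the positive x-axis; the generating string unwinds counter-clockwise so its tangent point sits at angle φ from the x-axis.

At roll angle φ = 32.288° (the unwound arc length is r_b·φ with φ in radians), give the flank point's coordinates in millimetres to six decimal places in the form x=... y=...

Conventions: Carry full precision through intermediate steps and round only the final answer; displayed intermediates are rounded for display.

class = single-mesh tooth geometry [base-circle involute, m = 2.758, 67T]
pitch radius r_p = m·N/2 = 2.758·67/2 = 92.393000
base radius r_b = r_p·cos α = 92.393000·cos 21.063° = 86.219837
roll angle φ = 32.288° = 0.56353191 rad
x = r_b·(cos φ + φ·sin φ) = 98.842297
y = r_b·(sin φ − φ·cos φ) = 4.981802

x=98.842297 y=4.981802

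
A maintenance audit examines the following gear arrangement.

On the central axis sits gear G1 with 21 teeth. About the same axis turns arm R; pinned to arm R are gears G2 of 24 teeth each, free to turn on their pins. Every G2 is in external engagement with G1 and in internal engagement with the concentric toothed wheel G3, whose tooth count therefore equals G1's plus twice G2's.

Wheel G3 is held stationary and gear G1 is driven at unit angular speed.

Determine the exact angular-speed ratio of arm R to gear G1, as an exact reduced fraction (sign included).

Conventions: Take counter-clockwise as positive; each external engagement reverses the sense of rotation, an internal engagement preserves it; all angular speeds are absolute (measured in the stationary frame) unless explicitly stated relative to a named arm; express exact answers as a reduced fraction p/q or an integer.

7/30

recognized (axles ride arm R): planetary set, 21/24/69 teeth
ring teeth: 21 + 2·24 = 69
21(ω_sun−ω_arm) = −69(ω_ring−ω_arm),  ω_ring = 0, ω_sun = 1
21(1−ω_arm) = −69(0−ω_arm)  ⇒  90·ω_arm = 21  ⇒  ω_arm = 7/30
ω_out/ω_in = 7/30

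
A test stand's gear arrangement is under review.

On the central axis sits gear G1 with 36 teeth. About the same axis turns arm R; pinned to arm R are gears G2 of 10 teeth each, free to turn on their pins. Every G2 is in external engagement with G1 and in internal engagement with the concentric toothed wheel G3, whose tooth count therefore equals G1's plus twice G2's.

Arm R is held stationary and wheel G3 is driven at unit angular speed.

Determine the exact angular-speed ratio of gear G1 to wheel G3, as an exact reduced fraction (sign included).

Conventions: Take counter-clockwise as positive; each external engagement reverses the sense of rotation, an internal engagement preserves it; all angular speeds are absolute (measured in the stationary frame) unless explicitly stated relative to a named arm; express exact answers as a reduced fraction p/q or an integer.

class = planetary set [G3 = 36+2·10 = 56; Willis about the carrier]
ring teeth: 36 + 2·10 = 56
36(ω_sun−ω_arm) = −56(ω_ring−ω_arm),  ω_arm = 0, ω_ring = 1
ω_sun = 0 − (56/36)(1−0) = -14/9
ω_out/ω_in = -14/9

-14/9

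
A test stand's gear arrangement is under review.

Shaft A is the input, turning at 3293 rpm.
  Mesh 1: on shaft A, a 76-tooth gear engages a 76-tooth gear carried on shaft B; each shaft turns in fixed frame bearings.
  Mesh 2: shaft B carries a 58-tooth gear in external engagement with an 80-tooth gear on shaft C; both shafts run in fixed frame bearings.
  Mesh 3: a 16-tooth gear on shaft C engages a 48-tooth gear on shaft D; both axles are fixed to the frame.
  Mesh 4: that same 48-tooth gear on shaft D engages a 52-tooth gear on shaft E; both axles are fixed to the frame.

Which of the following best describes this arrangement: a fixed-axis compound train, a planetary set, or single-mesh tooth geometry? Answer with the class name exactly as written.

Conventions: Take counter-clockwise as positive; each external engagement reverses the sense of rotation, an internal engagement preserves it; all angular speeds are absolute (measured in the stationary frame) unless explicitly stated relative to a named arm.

topology: fixed-axis compound train — 4 meshes, A→E
classification: fixed-axis compound train

fixed-axis compound train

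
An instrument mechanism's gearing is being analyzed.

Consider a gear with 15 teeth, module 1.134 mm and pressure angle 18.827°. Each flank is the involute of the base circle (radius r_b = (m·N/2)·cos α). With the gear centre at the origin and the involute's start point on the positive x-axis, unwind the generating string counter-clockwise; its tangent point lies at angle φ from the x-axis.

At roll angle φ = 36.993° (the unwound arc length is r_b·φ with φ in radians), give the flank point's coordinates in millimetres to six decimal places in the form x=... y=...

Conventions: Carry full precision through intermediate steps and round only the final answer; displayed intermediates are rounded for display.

topology: single-mesh involute geometry — m = 1.134, N = 15
pitch radius r_p = m·N/2 = 1.134·15/2 = 8.505000
base radius r_b = r_p·cos α = 8.505000·cos 18.827° = 8.049959
roll angle φ = 36.993° = 0.64564965 rad
x = r_b·(cos φ + φ·sin φ) = 9.556974
y = r_b·(sin φ − φ·cos φ) = 0.692548

x=9.556974 y=0.692548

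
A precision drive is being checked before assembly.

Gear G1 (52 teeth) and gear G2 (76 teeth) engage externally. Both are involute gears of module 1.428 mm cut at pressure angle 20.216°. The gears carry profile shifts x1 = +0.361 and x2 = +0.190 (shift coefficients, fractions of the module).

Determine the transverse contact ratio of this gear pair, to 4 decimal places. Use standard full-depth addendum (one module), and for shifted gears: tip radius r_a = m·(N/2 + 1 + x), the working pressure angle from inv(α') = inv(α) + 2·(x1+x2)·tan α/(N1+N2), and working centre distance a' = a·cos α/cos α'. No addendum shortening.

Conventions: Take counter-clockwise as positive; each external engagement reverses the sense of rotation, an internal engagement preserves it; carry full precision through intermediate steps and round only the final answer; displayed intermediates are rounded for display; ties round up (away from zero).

class = single-mesh tooth geometry [involute pair 52T × 76T, m = 1.428]
base radii: r_b1 = 34.840788, r_b2 = 50.921151
tip radii: r_a1 = 39.071508, r_a2 = 55.963320
inv(α') = inv(20.216°) + 2·(+0.361+0.190)·tan α/(52+76) = 0.01858005  ⇒  α' = 21.46870°
a' = a·cos α / cos α' = 91.3920·cos 20.216°/cos 21.46870° = 92.155933
action lengths: √(r_a1²−r_b1²) = 17.683389, √(r_a2²−r_b2²) = 23.214857
base pitch p_b = π·m·cos α = 4.209829
CR = (17.683389 + 23.214857 − 92.155933·sin 21.46870°)/4.209829 = 1.703117
contact ratio ≈ 1.7031

1.7031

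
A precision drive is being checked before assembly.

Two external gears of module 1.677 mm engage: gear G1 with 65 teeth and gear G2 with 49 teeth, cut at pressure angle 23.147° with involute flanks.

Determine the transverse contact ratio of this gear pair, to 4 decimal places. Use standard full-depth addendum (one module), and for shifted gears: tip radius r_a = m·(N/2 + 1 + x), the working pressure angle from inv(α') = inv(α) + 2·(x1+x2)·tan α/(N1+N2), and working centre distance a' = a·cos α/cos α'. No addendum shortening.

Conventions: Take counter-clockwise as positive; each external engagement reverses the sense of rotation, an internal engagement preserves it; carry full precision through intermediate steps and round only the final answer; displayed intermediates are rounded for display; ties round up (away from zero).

1.6206

single-mesh involute tooth geometry (65T engaging 49T at module 1.677)
base radii: r_b1 = 50.115013, r_b2 = 37.779010
tip radii: r_a1 = 56.179500, r_a2 = 42.763500
no profile shift: α' = α, a' = a
action lengths: √(r_a1²−r_b1²) = 25.389400, √(r_a2²−r_b2²) = 20.036550
base pitch p_b = π·m·cos α = 4.844337
CR = (25.389400 + 20.036550 − 95.589000·sin 23.14700°)/4.844337 = 1.620598
contact ratio ≈ 1.6206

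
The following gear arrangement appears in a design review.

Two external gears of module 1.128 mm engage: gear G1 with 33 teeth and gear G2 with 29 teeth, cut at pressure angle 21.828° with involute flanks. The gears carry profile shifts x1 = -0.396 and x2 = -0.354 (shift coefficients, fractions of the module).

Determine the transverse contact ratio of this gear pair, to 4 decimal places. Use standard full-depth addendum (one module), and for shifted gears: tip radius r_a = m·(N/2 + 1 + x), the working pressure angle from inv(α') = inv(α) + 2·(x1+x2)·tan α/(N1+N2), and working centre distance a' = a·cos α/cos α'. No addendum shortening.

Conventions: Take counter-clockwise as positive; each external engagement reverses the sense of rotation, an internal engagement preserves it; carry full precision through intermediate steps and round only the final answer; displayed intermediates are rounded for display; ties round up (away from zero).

recognized (one external pair, fixed centres): single-mesh tooth geometry, m = 1.128, N1 = 33, N2 = 29
base radii: r_b1 = 17.277598, r_b2 = 15.183344
tip radii: r_a1 = 19.293312, r_a2 = 17.084688
inv(α') = inv(21.828°) + 2·(-0.396-0.354)·tan α/(33+29) = 0.00987753  ⇒  α' = 17.50655°
a' = a·cos α / cos α' = 34.9680·cos 21.828°/cos 17.50655° = 34.037470
action lengths: √(r_a1²−r_b1²) = 8.585830, √(r_a2²−r_b2²) = 7.832792
base pitch p_b = π·m·cos α = 3.289647
CR = (8.585830 + 7.832792 − 34.037470·sin 17.50655°)/3.289647 = 1.878514
contact ratio ≈ 1.8785

1.8785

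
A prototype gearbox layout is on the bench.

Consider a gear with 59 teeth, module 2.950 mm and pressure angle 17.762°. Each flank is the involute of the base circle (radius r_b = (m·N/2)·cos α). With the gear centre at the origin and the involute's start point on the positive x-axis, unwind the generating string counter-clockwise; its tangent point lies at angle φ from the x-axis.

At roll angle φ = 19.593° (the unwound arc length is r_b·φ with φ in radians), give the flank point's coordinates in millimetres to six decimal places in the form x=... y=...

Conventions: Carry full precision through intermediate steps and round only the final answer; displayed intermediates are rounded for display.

x=87.581669 y=1.091840

class = single-mesh tooth geometry [base-circle involute, m = 2.950, 59T]
pitch radius r_p = m·N/2 = 2.950·59/2 = 87.025000
base radius r_b = r_p·cos α = 87.025000·cos 17.762° = 82.876686
roll angle φ = 19.593° = 0.34196236 rad
x = r_b·(cos φ + φ·sin φ) = 87.581669
y = r_b·(sin φ − φ·cos φ) = 1.091840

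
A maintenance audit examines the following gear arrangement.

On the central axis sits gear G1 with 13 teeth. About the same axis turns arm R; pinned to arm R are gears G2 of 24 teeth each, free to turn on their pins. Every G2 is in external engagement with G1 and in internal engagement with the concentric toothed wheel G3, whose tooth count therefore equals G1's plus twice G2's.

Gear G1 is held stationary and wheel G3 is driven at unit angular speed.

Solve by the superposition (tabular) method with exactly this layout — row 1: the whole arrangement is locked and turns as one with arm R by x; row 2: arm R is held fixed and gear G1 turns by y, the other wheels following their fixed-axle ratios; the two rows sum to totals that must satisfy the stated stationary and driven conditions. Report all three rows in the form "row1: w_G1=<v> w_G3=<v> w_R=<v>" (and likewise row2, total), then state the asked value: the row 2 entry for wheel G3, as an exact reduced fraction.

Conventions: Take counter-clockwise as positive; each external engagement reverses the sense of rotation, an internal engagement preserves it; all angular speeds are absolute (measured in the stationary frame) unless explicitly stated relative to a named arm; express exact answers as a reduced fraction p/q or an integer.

row1: w_G1=61/74 w_G3=61/74 w_R=61/74
row2: w_G1=-61/74 w_G3=13/74 w_R=0
total: w_G1=0 w_G3=1 w_R=61/74
asked value: 13/74

planetary set (13T centre, 24T on arm, 61T internal) — Willis relation
row 1: whole set turns with the arm by x
row 2 (arm held, sun turns y): ω_ring = −(13/61)·y, ω_arm = 0
boundary: total ω_sun = x + y = 0 and total ω_ring = x − (13/61)·y = 1  ⇒  y = -61/74, x = 61/74
row 2 ring = −(13/61)·(-61/74) = 13/74
totals (row 1 + row 2): sun 61/74 + (-61/74) = 0, ring 61/74 + 13/74 = 1, arm 61/74 + 0 = 61/74
asked cell (row2, ring) = 13/74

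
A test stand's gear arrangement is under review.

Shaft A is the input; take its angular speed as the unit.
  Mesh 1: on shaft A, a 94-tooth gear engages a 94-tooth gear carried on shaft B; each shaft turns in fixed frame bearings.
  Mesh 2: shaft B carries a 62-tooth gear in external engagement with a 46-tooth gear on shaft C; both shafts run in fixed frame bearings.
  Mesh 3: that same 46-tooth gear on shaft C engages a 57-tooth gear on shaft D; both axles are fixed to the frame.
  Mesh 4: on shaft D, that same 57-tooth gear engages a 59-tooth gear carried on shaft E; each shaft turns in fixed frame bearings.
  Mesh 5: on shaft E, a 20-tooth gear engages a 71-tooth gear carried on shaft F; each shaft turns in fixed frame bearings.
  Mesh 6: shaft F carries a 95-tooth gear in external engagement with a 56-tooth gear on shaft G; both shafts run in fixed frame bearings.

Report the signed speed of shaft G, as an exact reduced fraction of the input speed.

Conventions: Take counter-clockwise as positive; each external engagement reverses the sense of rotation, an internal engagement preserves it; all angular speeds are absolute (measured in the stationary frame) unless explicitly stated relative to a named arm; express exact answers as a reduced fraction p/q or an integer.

14725/29323

6-mesh fixed-axis compound train (all bearings frame-fixed)
mesh 1 [94T→94T]: |ω|/ω_in = 1×94/94 = 1, sense flips to −
mesh 2 [62T→46T]: |ω|/ω_in = 1×62/46 = 31/23, sense flips to +
mesh 3 [46T→57T]: |ω|/ω_in = (31/23)×46/57 = 62/57, sense flips to −
mesh 4 [57T→59T]: |ω|/ω_in = (62/57)×57/59 = 62/59, sense flips to +
mesh 5 [20T→71T]: |ω|/ω_in = (62/59)×20/71 = 1240/4189, sense flips to −
mesh 6 [95T→56T]: |ω|/ω_in = (1240/4189)×95/56 = 14725/29323, sense flips to +
signed output speed (× input speed) = 14725/29323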